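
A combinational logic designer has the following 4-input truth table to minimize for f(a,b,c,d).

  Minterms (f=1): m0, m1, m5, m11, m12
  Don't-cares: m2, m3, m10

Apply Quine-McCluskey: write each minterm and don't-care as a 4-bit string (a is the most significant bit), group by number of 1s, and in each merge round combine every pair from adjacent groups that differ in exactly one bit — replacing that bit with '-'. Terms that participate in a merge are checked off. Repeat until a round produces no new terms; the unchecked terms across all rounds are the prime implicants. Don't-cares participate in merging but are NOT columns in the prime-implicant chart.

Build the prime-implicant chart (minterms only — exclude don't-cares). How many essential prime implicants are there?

[col 0] 0000*, 0001*, 0010*, 0011*, 0101*, 1010*, 1011*, 1100
[col 1] -010*, -011*, 0-01, 00-0*, 00-1*, 000-*, 001-*, 101-*
[col 2] -01-, 00--
Prime implicants: -01-, 0-01, 00--, 1100
PI chart (minterm → PIs covering it):
  0 | 00--  (sole → essential)
  1 | 0-01,00--
  5 | 0-01  (sole → essential)
  11 | -01-  (sole → essential)
  12 | 1100  (sole → essential)
Essential prime implicants: -01-, 0-01, 00--, 1100

4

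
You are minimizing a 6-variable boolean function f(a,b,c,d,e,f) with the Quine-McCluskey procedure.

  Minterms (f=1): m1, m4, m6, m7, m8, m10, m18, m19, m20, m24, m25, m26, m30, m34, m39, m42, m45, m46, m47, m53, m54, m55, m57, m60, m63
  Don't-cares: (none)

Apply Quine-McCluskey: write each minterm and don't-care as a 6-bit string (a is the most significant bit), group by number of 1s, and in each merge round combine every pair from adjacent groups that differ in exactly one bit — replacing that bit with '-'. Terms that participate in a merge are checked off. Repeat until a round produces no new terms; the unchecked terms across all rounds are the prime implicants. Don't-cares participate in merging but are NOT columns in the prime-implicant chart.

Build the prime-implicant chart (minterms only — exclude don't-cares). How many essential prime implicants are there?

12

Round 0: 000001 000100✓ 000110✓ 000111✓ 001000✓ 001010✓ 010010✓ 010011✓ 010100✓ 011000✓ 011001✓ 011010✓ 011110✓ 100010✓ 100111✓ 101010✓ 101101✓ 101110✓ 101111✓ 110101✓ 110110✓ 110111✓ 111001✓ 111100 111111✓
Round 1: -00111 -01010 -11001 0-0100 0-1000✓ 0-1010✓ 0001-0 00011- 0010-0✓ 01-010 01001- 011-10 0110-0✓ 01100- 1-0111✓ 1-1111✓ 10-010 10-111✓ 101-10 1011-1 10111- 11-111✓ 1101-1 11011-
Round 2: 0-10-0 1--111
PIs = {-00111, -01010, -11001, 0-0100, 0-10-0, 000001, 0001-0, 00011-, 01-010, 01001-, 011-10, 01100-, 1--111, 10-010, 101-10, 1011-1, 10111-, 1101-1, 11011-, 111100}
Coverage chart:
  m1: 000001 ←essential
  m4: 0-0100,0001-0
  m6: 0001-0,00011-
  m7: -00111,00011-
  m8: 0-10-0 ←essential
  m10: -01010,0-10-0
  m18: 01-010,01001-
  m19: 01001- ←essential
  m20: 0-0100 ←essential
  m24: 0-10-0,01100-
  m25: -11001,01100-
  m26: 0-10-0,01-010,011-10
  m30: 011-10 ←essential
  m34: 10-010 ←essential
  m39: -00111,1--111
  m42: -01010,10-010,101-10
  m45: 1011-1 ←essential
  m46: 101-10,10111-
  m47: 1--111,1011-1,10111-
  m53: 1101-1 ←essential
  m54: 11011- ←essential
  m55: 1--111,1101-1,11011-
  m57: -11001 ←essential
  m60: 111100 ←essential
  m63: 1--111 ←essential
Essential: -11001, 0-0100, 0-10-0, 000001, 01001-, 011-10, 1--111, 10-010, 1011-1, 1101-1, 11011-, 111100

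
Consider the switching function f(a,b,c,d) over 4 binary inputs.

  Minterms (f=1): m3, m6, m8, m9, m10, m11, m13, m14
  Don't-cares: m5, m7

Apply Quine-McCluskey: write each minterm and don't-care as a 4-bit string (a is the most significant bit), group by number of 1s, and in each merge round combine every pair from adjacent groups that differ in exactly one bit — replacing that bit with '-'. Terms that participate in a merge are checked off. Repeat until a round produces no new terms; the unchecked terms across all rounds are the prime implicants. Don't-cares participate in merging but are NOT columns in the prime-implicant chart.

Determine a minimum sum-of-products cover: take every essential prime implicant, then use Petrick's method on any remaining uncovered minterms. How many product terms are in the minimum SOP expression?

4

Round 0: 0011✓ 0101✓ 0110✓ 0111✓ 1000✓ 1001✓ 1010✓ 1011✓ 1101✓ 1110✓
Round 1: -011 -101 -110 0-11 01-1 011- 1-01 1-10 10-0✓ 10-1✓ 100-✓ 101-✓
Round 2: 10--
PIs = {-011, -101, -110, 0-11, 01-1, 011-, 1-01, 1-10, 10--}
Coverage chart:
  m3: -011,0-11
  m6: -110,011-
  m8: 10-- ←essential
  m9: 1-01,10--
  m10: 1-10,10--
  m11: -011,10--
  m13: -101,1-01
  m14: -110,1-10
Essential: 10--
Petrick residual → -011, -101, -110
Min cover (4 terms): b'cd + bc'd + bcd' + ab'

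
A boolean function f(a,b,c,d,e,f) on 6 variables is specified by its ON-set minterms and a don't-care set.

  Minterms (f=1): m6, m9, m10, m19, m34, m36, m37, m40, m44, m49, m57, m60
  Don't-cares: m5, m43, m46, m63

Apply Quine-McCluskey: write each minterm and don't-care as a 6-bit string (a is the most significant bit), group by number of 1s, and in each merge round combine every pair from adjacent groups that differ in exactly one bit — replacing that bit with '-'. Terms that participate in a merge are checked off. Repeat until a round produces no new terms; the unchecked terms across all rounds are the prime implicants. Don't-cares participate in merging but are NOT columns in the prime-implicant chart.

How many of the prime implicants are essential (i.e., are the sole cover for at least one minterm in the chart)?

size-2^0 implicants → 000101(✓)  000110  001001  001010  010011  100010  100100(✓)  100101(✓)  101000(✓)  101011  101100(✓)  101110(✓)  110001(✓)  111001(✓)  111100(✓)  111111
size-2^1 implicants → -00101  1-1100  10-100  10010-  101-00  1011-0  11-001
Unchecked terms (primes): -00101, 000110, 001001, 001010, 010011, 1-1100, 10-100, 100010, 10010-, 101-00, 101011, 1011-0, 11-001, 111111
Minterm coverage:
  m6 ⊆ 000110 [E]
  m9 ⊆ 001001 [E]
  m10 ⊆ 001010 [E]
  m19 ⊆ 010011 [E]
  m34 ⊆ 100010 [E]
  m36 ⊆ 10-100,10010-
  m37 ⊆ -00101,10010-
  m40 ⊆ 101-00 [E]
  m44 ⊆ 1-1100,10-100,101-00,1011-0
  m49 ⊆ 11-001 [E]
  m57 ⊆ 11-001 [E]
  m60 ⊆ 1-1100 [E]
E = {000110, 001001, 001010, 010011, 1-1100, 100010, 101-00, 11-001}

8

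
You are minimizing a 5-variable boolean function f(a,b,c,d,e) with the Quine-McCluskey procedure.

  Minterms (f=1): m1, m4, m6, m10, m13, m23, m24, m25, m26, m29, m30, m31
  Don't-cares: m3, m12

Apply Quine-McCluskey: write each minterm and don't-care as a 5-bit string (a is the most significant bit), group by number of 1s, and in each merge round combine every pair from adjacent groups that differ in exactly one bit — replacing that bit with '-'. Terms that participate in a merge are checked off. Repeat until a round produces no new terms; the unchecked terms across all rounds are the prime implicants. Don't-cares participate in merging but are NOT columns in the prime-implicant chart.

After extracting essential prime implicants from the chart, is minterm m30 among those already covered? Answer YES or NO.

NO

[col 0] 00001*, 00011*, 00100*, 00110*, 01010*, 01100*, 01101*, 10111*, 11000*, 11001*, 11010*, 11101*, 11110*, 11111*
[col 1] -1010, -1101, 0-100, 000-1, 001-0, 0110-, 1-111, 11-01, 11-10, 110-0, 1100-, 111-1, 1111-
Prime implicants: -1010, -1101, 0-100, 000-1, 001-0, 0110-, 1-111, 11-01, 11-10, 110-0, 1100-, 111-1, 1111-
PI chart (minterm → PIs covering it):
  1 | 000-1  (sole → essential)
  4 | 0-100,001-0
  6 | 001-0  (sole → essential)
  10 | -1010  (sole → essential)
  13 | -1101,0110-
  23 | 1-111  (sole → essential)
  24 | 110-0,1100-
  25 | 11-01,1100-
  26 | -1010,11-10,110-0
  29 | -1101,11-01,111-1
  30 | 11-10,1111-
  31 | 1-111,111-1,1111-
Essential prime implicants: -1010, 000-1, 001-0, 1-111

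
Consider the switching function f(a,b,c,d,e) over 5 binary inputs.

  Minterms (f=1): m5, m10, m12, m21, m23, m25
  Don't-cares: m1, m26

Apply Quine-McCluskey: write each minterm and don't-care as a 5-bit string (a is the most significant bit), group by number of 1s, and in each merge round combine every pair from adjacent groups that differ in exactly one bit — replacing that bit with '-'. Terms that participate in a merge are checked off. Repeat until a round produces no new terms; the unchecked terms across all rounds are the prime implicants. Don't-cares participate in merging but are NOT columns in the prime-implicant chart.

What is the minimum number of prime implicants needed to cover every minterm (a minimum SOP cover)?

5

[col 0] 00001*, 00101*, 01010*, 01100, 10101*, 10111*, 11001, 11010*
[col 1] -0101, -1010, 00-01, 101-1
Prime implicants: -0101, -1010, 00-01, 01100, 101-1, 11001
PI chart (minterm → PIs covering it):
  5 | -0101,00-01
  10 | -1010  (sole → essential)
  12 | 01100  (sole → essential)
  21 | -0101,101-1
  23 | 101-1  (sole → essential)
  25 | 11001  (sole → essential)
Essential prime implicants: -1010, 01100, 101-1, 11001
Petrick residual → -0101
Minimum SOP uses 5 PIs: b'cd'e + bc'de' + a'bcd'e' + ab'ce + abc'd'e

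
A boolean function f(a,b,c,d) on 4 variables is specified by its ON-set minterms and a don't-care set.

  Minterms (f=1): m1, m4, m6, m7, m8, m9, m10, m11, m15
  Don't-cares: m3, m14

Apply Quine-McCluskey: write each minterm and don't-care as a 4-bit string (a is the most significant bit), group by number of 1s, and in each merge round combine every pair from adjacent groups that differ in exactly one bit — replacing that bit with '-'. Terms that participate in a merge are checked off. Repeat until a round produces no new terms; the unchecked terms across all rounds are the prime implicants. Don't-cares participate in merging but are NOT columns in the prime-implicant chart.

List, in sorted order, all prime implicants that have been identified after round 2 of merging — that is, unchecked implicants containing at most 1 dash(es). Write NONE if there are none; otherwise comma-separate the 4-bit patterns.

Round 0: 0001✓ 0011✓ 0100✓ 0110✓ 0111✓ 1000✓ 1001✓ 1010✓ 1011✓ 1110✓ 1111✓
Round 1: -001✓ -011✓ -110✓ -111✓ 0-11✓ 00-1✓ 01-0 011-✓ 1-10✓ 1-11✓ 10-0✓ 10-1✓ 100-✓ 101-✓ 111-✓
Round 2: --11 -0-1 -11- 1-1- 10--
PIs = {--11, -0-1, -11-, 01-0, 1-1-, 10--}

01-0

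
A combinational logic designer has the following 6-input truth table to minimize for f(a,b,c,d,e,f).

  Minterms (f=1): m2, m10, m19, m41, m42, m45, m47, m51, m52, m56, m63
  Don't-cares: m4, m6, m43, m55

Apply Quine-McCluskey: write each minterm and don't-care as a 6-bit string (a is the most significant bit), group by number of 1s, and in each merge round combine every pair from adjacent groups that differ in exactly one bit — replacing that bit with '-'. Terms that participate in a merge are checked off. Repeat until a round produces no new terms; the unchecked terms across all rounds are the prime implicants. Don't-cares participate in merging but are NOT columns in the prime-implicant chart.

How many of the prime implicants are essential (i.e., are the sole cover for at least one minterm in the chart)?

size-2^0 implicants → 000010(✓)  000100(✓)  000110(✓)  001010(✓)  010011(✓)  101001(✓)  101010(✓)  101011(✓)  101101(✓)  101111(✓)  110011(✓)  110100  110111(✓)  111000  111111(✓)
size-2^1 implicants → -01010  -10011  00-010  000-10  0001-0  1-1111  101-01(✓)  101-11(✓)  1010-1(✓)  10101-  1011-1(✓)  11-111  110-11
size-2^2 implicants → 101--1
Unchecked terms (primes): -01010, -10011, 00-010, 000-10, 0001-0, 1-1111, 101--1, 10101-, 11-111, 110-11, 110100, 111000
Minterm coverage:
  m2 ⊆ 00-010,000-10
  m10 ⊆ -01010,00-010
  m19 ⊆ -10011 [E]
  m41 ⊆ 101--1 [E]
  m42 ⊆ -01010,10101-
  m45 ⊆ 101--1 [E]
  m47 ⊆ 1-1111,101--1
  m51 ⊆ -10011,110-11
  m52 ⊆ 110100 [E]
  m56 ⊆ 111000 [E]
  m63 ⊆ 1-1111,11-111
E = {-10011, 101--1, 110100, 111000}

4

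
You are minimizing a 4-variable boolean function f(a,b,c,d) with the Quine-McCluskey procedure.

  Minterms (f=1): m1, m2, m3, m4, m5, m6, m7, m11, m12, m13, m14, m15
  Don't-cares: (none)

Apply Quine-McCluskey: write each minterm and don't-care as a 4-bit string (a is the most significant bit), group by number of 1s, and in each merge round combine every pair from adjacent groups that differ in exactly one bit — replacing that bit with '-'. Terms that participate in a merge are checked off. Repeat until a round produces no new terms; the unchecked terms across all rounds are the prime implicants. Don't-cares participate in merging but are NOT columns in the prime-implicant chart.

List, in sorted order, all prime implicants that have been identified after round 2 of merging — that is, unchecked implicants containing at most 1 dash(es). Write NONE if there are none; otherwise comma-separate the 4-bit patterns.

NONE

Round 0: 0001✓ 0010✓ 0011✓ 0100✓ 0101✓ 0110✓ 0111✓ 1011✓ 1100✓ 1101✓ 1110✓ 1111✓
Round 1: -011✓ -100✓ -101✓ -110✓ -111✓ 0-01✓ 0-10✓ 0-11✓ 00-1✓ 001-✓ 01-0✓ 01-1✓ 010-✓ 011-✓ 1-11✓ 11-0✓ 11-1✓ 110-✓ 111-✓
Round 2: --11 -1-0✓ -1-1✓ -10-✓ -11-✓ 0--1 0-1- 01--✓ 11--✓
Round 3: -1--
PIs = {--11, -1--, 0--1, 0-1-}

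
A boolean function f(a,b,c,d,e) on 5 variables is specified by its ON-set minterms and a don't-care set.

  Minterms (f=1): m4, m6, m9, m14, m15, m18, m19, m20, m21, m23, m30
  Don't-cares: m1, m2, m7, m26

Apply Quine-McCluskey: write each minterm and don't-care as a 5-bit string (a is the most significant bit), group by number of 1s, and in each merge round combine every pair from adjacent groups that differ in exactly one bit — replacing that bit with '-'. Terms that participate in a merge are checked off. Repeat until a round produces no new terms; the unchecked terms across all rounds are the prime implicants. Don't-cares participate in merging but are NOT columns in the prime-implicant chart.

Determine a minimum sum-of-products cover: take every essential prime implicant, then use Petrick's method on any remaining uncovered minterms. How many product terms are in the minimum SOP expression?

6

Round 0: 00001✓ 00010✓ 00100✓ 00110✓ 00111✓ 01001✓ 01110✓ 01111✓ 10010✓ 10011✓ 10100✓ 10101✓ 10111✓ 11010✓ 11110✓
Round 1: -0010 -0100 -0111 -1110 0-001 0-110✓ 0-111✓ 00-10 001-0 0011-✓ 0111-✓ 1-010 10-11 1001- 101-1 1010- 11-10
Round 2: 0-11-
PIs = {-0010, -0100, -0111, -1110, 0-001, 0-11-, 00-10, 001-0, 1-010, 10-11, 1001-, 101-1, 1010-, 11-10}
Coverage chart:
  m4: -0100,001-0
  m6: 0-11-,00-10,001-0
  m9: 0-001 ←essential
  m14: -1110,0-11-
  m15: 0-11- ←essential
  m18: -0010,1-010,1001-
  m19: 10-11,1001-
  m20: -0100,1010-
  m21: 101-1,1010-
  m23: -0111,10-11,101-1
  m30: -1110,11-10
Essential: 0-001, 0-11-
Petrick residual → -0100, -1110, 1001-, 101-1
Min cover (6 terms): b'cd'e' + bcde' + a'c'd'e + a'cd + ab'c'd + ab'ce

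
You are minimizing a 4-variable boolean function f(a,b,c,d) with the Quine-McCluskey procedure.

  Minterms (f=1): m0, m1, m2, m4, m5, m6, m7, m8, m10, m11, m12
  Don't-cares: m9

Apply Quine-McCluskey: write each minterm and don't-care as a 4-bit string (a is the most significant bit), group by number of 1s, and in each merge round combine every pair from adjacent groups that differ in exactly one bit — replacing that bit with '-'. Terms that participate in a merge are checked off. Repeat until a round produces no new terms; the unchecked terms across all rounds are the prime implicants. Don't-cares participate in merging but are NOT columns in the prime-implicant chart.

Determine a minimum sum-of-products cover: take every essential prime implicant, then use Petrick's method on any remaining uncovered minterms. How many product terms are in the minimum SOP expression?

Round 0: 0000✓ 0001✓ 0010✓ 0100✓ 0101✓ 0110✓ 0111✓ 1000✓ 1001✓ 1010✓ 1011✓ 1100✓
Round 1: -000✓ -001✓ -010✓ -100✓ 0-00✓ 0-01✓ 0-10✓ 00-0✓ 000-✓ 01-0✓ 01-1✓ 010-✓ 011-✓ 1-00✓ 10-0✓ 10-1✓ 100-✓ 101-✓
Round 2: --00 -0-0 -00- 0--0 0-0- 01-- 10--
PIs = {--00, -0-0, -00-, 0--0, 0-0-, 01--, 10--}
Coverage chart:
  m0: --00,-0-0,-00-,0--0,0-0-
  m1: -00-,0-0-
  m2: -0-0,0--0
  m4: --00,0--0,0-0-,01--
  m5: 0-0-,01--
  m6: 0--0,01--
  m7: 01-- ←essential
  m8: --00,-0-0,-00-,10--
  m10: -0-0,10--
  m11: 10-- ←essential
  m12: --00 ←essential
Essential: --00, 01--, 10--
Petrick residual → -0-0, -00-
Min cover (5 terms): c'd' + b'd' + b'c' + a'b + ab'

5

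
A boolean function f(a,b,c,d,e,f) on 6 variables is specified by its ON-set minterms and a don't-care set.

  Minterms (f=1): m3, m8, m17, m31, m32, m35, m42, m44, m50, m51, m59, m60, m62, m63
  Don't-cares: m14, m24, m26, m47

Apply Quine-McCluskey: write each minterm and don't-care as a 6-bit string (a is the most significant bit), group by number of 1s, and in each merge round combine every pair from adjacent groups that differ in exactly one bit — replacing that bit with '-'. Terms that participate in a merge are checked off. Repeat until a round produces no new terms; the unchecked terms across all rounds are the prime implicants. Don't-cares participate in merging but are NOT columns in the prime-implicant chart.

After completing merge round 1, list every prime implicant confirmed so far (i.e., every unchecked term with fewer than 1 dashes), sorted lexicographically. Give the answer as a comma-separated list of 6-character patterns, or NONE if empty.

Round 0: 000011✓ 001000✓ 001110 010001 011000✓ 011010✓ 011111✓ 100000 100011✓ 101010 101100✓ 101111✓ 110010✓ 110011✓ 111011✓ 111100✓ 111110✓ 111111✓
Round 1: -00011 -11111 0-1000 0110-0 1-0011 1-1100 1-1111 11-011 11001- 111-11 1111-0 11111-
PIs = {-00011, -11111, 0-1000, 001110, 010001, 0110-0, 1-0011, 1-1100, 1-1111, 100000, 101010, 11-011, 11001-, 111-11, 1111-0, 11111-}

001110, 010001, 100000, 101010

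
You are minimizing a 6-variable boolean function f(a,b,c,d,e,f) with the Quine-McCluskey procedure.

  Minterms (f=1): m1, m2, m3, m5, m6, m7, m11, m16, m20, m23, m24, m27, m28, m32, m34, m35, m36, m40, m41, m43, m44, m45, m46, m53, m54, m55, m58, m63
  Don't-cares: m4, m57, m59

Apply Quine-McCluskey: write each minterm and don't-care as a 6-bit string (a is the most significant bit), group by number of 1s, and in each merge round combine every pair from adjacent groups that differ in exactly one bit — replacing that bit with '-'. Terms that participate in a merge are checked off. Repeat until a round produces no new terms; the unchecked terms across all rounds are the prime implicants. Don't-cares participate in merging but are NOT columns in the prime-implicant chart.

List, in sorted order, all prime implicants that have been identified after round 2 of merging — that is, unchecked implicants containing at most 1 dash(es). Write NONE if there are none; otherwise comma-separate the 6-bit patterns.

-00100, -10111, 0-0100, 0-0111, 1000-0, 1011-0, 11-111, 1101-1, 11011-, 111-11, 11101-

Round 0: 000001✓ 000010✓ 000011✓ 000100✓ 000101✓ 000110✓ 000111✓ 001011✓ 010000✓ 010100✓ 010111✓ 011000✓ 011011✓ 011100✓ 100000✓ 100010✓ 100011✓ 100100✓ 101000✓ 101001✓ 101011✓ 101100✓ 101101✓ 101110✓ 110101✓ 110110✓ 110111✓ 111001✓ 111010✓ 111011✓ 111111✓
Round 1: -00010✓ -00011✓ -00100 -01011✓ -10111 -11011✓ 0-0100 0-0111 0-1011✓ 00-011✓ 000-01✓ 000-10✓ 000-11✓ 0000-1✓ 00001-✓ 0001-0✓ 0001-1✓ 00010-✓ 00011-✓ 01-000✓ 01-100✓ 010-00✓ 011-00✓ 1-1001✓ 1-1011✓ 10-000✓ 10-011✓ 10-100✓ 100-00✓ 1000-0 10001-✓ 101-00✓ 101-01✓ 1010-1✓ 10100-✓ 1011-0 10110-✓ 11-111 1101-1 11011- 111-11 1110-1✓ 11101-
Round 2: --1011 -0-011 -0001- 000--1 000-1- 0001-- 01--00 1-10-1 10--00 101-0-
PIs = {--1011, -0-011, -0001-, -00100, -10111, 0-0100, 0-0111, 000--1, 000-1-, 0001--, 01--00, 1-10-1, 10--00, 1000-0, 101-0-, 1011-0, 11-111, 1101-1, 11011-, 111-11, 11101-}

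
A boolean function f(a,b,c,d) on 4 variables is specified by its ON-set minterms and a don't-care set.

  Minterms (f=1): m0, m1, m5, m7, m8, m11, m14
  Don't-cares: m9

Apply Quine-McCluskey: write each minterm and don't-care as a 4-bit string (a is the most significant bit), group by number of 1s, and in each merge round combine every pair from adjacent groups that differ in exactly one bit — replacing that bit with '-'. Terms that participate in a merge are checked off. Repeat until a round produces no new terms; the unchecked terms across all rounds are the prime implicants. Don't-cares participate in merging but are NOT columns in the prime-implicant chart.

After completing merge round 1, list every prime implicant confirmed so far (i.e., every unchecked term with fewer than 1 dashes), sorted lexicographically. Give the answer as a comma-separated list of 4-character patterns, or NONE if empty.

Round 0: 0000✓ 0001✓ 0101✓ 0111✓ 1000✓ 1001✓ 1011✓ 1110
Round 1: -000✓ -001✓ 0-01 000-✓ 01-1 10-1 100-✓
Round 2: -00-
PIs = {-00-, 0-01, 01-1, 10-1, 1110}

1110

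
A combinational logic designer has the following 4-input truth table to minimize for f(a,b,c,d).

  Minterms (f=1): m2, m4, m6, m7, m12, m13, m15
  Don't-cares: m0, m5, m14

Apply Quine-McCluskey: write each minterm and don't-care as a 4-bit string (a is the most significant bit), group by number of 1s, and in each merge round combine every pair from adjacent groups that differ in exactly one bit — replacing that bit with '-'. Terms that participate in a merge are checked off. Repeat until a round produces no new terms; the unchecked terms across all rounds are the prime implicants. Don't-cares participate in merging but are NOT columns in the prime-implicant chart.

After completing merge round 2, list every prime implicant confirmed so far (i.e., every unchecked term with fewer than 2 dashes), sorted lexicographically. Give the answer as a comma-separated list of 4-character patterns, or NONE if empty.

NONE

[col 0] 0000*, 0010*, 0100*, 0101*, 0110*, 0111*, 1100*, 1101*, 1110*, 1111*
[col 1] -100*, -101*, -110*, -111*, 0-00*, 0-10*, 00-0*, 01-0*, 01-1*, 010-*, 011-*, 11-0*, 11-1*, 110-*, 111-*
[col 2] -1-0*, -1-1*, -10-*, -11-*, 0--0, 01--*, 11--*
[col 3] -1--
Prime implicants: -1--, 0--0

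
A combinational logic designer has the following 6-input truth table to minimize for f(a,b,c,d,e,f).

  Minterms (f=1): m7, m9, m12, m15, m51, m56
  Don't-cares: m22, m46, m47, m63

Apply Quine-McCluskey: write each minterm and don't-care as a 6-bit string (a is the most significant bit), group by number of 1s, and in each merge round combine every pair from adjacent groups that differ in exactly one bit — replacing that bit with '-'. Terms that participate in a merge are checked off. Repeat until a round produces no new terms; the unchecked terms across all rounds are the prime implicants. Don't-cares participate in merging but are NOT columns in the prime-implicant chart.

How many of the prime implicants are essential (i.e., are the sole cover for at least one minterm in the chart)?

size-2^0 implicants → 000111(✓)  001001  001100  001111(✓)  010110  101110(✓)  101111(✓)  110011  111000  111111(✓)
size-2^1 implicants → -01111  00-111  1-1111  10111-
Unchecked terms (primes): -01111, 00-111, 001001, 001100, 010110, 1-1111, 10111-, 110011, 111000
Minterm coverage:
  m7 ⊆ 00-111 [E]
  m9 ⊆ 001001 [E]
  m12 ⊆ 001100 [E]
  m15 ⊆ -01111,00-111
  m51 ⊆ 110011 [E]
  m56 ⊆ 111000 [E]
E = {00-111, 001001, 001100, 110011, 111000}

5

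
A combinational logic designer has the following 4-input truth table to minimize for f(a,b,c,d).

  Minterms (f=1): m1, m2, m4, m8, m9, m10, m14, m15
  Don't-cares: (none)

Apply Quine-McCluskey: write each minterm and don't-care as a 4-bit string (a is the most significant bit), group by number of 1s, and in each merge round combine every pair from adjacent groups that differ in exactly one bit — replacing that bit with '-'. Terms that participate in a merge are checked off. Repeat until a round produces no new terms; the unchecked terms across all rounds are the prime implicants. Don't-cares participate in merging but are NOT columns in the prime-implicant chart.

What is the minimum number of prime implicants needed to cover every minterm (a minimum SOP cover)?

5

[col 0] 0001*, 0010*, 0100, 1000*, 1001*, 1010*, 1110*, 1111*
[col 1] -001, -010, 1-10, 10-0, 100-, 111-
Prime implicants: -001, -010, 0100, 1-10, 10-0, 100-, 111-
PI chart (minterm → PIs covering it):
  1 | -001  (sole → essential)
  2 | -010  (sole → essential)
  4 | 0100  (sole → essential)
  8 | 10-0,100-
  9 | -001,100-
  10 | -010,1-10,10-0
  14 | 1-10,111-
  15 | 111-  (sole → essential)
Essential prime implicants: -001, -010, 0100, 111-
Petrick residual → 10-0
Minimum SOP uses 5 PIs: b'c'd + b'cd' + a'bc'd' + ab'd' + abc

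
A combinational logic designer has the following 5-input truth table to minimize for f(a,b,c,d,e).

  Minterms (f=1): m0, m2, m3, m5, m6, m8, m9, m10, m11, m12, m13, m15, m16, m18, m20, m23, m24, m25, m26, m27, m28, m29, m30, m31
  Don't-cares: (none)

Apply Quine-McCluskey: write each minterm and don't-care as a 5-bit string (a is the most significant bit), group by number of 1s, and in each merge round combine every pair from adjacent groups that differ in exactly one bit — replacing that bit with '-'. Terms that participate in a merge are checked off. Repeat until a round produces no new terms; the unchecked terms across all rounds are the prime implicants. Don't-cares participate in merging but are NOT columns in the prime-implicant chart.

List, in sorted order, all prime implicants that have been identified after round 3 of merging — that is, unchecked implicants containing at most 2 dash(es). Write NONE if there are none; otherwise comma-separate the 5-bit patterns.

[col 0] 00000*, 00010*, 00011*, 00101*, 00110*, 01000*, 01001*, 01010*, 01011*, 01100*, 01101*, 01111*, 10000*, 10010*, 10100*, 10111*, 11000*, 11001*, 11010*, 11011*, 11100*, 11101*, 11110*, 11111*
[col 1] -0000*, -0010*, -1000*, -1001*, -1010*, -1011*, -1100*, -1101*, -1111*, 0-000*, 0-010*, 0-011*, 0-101, 00-10, 000-0*, 0001-*, 01-00*, 01-01*, 01-11*, 010-0*, 010-1*, 0100-*, 0101-*, 011-1*, 0110-*, 1-000*, 1-010*, 1-100*, 1-111, 10-00*, 100-0*, 11-00*, 11-01*, 11-10*, 11-11*, 110-0*, 110-1*, 1100-*, 1101-*, 111-0*, 111-1*, 1110-*, 1111-*
[col 2] --000*, --010*, -00-0*, -1-00*, -1-01*, -1-11*, -10-0*, -10-1*, -100-*, -101-*, -11-1*, -110-*, 0-0-0*, 0-01-, 01--1*, 01-0-*, 010--*, 1--00, 1-0-0*, 11--0*, 11--1*, 11-0-*, 11-1-*, 110--*, 111--*
[col 3] --0-0, -1--1, -1-0-, -10--, 11---
Prime implicants: --0-0, -1--1, -1-0-, -10--, 0-01-, 0-101, 00-10, 1--00, 1-111, 11---

0-01-, 0-101, 00-10, 1--00, 1-111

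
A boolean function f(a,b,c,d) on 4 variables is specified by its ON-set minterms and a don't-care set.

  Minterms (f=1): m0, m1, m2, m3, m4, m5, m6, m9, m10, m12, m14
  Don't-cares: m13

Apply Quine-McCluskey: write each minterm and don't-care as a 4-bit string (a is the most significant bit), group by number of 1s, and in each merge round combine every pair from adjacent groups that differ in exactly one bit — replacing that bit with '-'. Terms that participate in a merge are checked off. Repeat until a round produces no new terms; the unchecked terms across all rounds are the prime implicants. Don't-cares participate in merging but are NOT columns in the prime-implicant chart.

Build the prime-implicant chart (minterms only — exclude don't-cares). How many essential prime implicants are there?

[col 0] 0000*, 0001*, 0010*, 0011*, 0100*, 0101*, 0110*, 1001*, 1010*, 1100*, 1101*, 1110*
[col 1] -001*, -010*, -100*, -101*, -110*, 0-00*, 0-01*, 0-10*, 00-0*, 00-1*, 000-*, 001-*, 01-0*, 010-*, 1-01*, 1-10*, 11-0*, 110-*
[col 2] --01, --10, -1-0, -10-, 0--0, 0-0-, 00--
Prime implicants: --01, --10, -1-0, -10-, 0--0, 0-0-, 00--
PI chart (minterm → PIs covering it):
  0 | 0--0,0-0-,00--
  1 | --01,0-0-,00--
  2 | --10,0--0,00--
  3 | 00--  (sole → essential)
  4 | -1-0,-10-,0--0,0-0-
  5 | --01,-10-,0-0-
  6 | --10,-1-0,0--0
  9 | --01  (sole → essential)
  10 | --10  (sole → essential)
  12 | -1-0,-10-
  14 | --10,-1-0
Essential prime implicants: --01, --10, 00--

3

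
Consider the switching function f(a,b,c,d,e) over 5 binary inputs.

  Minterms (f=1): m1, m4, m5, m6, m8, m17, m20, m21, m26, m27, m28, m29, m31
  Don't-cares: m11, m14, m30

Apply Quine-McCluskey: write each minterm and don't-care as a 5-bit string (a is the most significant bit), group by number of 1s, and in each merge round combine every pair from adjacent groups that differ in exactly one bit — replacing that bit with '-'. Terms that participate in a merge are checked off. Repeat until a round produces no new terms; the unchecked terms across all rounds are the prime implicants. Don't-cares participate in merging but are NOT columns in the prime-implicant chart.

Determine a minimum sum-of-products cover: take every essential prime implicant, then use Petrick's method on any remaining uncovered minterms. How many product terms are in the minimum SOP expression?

5

Round 0: 00001✓ 00100✓ 00101✓ 00110✓ 01000 01011✓ 01110✓ 10001✓ 10100✓ 10101✓ 11010✓ 11011✓ 11100✓ 11101✓ 11110✓ 11111✓
Round 1: -0001✓ -0100✓ -0101✓ -1011 -1110 0-110 00-01✓ 001-0 0010-✓ 1-100✓ 1-101✓ 10-01✓ 1010-✓ 11-10✓ 11-11✓ 1101-✓ 111-0✓ 111-1✓ 1110-✓ 1111-✓
Round 2: -0-01 -010- 1-10- 11-1- 111--
PIs = {-0-01, -010-, -1011, -1110, 0-110, 001-0, 01000, 1-10-, 11-1-, 111--}
Coverage chart:
  m1: -0-01 ←essential
  m4: -010-,001-0
  m5: -0-01,-010-
  m6: 0-110,001-0
  m8: 01000 ←essential
  m17: -0-01 ←essential
  m20: -010-,1-10-
  m21: -0-01,-010-,1-10-
  m26: 11-1- ←essential
  m27: -1011,11-1-
  m28: 1-10-,111--
  m29: 1-10-,111--
  m31: 11-1-,111--
Essential: -0-01, 01000, 11-1-
Petrick residual → 001-0, 1-10-
Min cover (5 terms): b'd'e + a'b'ce' + a'bc'd'e' + acd' + abd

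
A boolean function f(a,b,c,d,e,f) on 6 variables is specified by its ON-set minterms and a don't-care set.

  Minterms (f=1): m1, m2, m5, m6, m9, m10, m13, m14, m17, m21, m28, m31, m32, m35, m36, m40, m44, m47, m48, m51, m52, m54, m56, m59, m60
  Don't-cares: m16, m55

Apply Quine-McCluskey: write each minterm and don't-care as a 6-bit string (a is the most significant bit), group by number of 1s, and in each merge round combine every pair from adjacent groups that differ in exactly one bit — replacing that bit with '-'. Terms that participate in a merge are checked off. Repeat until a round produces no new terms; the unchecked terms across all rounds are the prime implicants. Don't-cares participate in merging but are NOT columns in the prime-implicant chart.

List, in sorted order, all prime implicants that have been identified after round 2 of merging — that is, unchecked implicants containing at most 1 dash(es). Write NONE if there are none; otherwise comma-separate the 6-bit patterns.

-10000, -11100, 01000-, 011111, 1-0011, 101111, 11-011, 110-11, 1101-0, 11011-

[col 0] 000001*, 000010*, 000101*, 000110*, 001001*, 001010*, 001101*, 001110*, 010000*, 010001*, 010101*, 011100*, 011111, 100000*, 100011*, 100100*, 101000*, 101100*, 101111, 110000*, 110011*, 110100*, 110110*, 110111*, 111000*, 111011*, 111100*
[col 1] -10000, -11100, 0-0001*, 0-0101*, 00-001*, 00-010*, 00-101*, 00-110*, 000-01*, 000-10*, 001-01*, 001-10*, 010-01*, 01000-, 1-0000*, 1-0011, 1-0100*, 1-1000*, 1-1100*, 10-000*, 10-100*, 100-00*, 101-00*, 11-000*, 11-011, 11-100*, 110-00*, 110-11, 1101-0, 11011-, 111-00*
[col 2] 0-0-01, 00--01, 00--10, 1--000*, 1--100*, 1-0-00*, 1-1-00*, 10--00*, 11--00*
[col 3] 1---00
Prime implicants: -10000, -11100, 0-0-01, 00--01, 00--10, 01000-, 011111, 1---00, 1-0011, 101111, 11-011, 110-11, 1101-0, 11011-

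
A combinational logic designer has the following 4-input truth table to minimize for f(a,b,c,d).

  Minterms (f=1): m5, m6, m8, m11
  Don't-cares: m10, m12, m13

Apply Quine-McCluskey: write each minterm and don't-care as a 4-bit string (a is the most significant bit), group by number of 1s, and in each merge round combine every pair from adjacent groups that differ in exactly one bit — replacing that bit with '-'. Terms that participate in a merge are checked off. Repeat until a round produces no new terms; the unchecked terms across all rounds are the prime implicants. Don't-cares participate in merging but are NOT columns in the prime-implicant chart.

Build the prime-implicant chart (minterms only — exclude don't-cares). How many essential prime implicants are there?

Round 0: 0101✓ 0110 1000✓ 1010✓ 1011✓ 1100✓ 1101✓
Round 1: -101 1-00 10-0 101- 110-
PIs = {-101, 0110, 1-00, 10-0, 101-, 110-}
Coverage chart:
  m5: -101 ←essential
  m6: 0110 ←essential
  m8: 1-00,10-0
  m11: 101- ←essential
Essential: -101, 0110, 101-

3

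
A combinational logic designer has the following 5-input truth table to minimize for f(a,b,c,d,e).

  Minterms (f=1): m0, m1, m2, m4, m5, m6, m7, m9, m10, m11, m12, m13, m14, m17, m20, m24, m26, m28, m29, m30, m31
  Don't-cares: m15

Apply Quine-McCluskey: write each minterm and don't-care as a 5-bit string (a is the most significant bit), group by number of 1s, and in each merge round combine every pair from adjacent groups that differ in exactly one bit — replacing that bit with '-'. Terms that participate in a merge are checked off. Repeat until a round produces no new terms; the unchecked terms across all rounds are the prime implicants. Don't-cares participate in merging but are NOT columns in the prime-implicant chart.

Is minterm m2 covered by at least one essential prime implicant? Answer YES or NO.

[col 0] 00000*, 00001*, 00010*, 00100*, 00101*, 00110*, 00111*, 01001*, 01010*, 01011*, 01100*, 01101*, 01110*, 01111*, 10001*, 10100*, 11000*, 11010*, 11100*, 11101*, 11110*, 11111*
[col 1] -0001, -0100*, -1010*, -1100*, -1101*, -1110*, -1111*, 0-001*, 0-010*, 0-100*, 0-101*, 0-110*, 0-111*, 00-00*, 00-01*, 00-10*, 000-0*, 0000-*, 001-0*, 001-1*, 0010-*, 0011-*, 01-01*, 01-10*, 01-11*, 010-1*, 0101-*, 011-0*, 011-1*, 0110-*, 0111-*, 1-100*, 11-00*, 11-10*, 110-0*, 111-0*, 111-1*, 1110-*, 1111-*
[col 2] --100, -1-10, -11-0*, -11-1*, -110-*, -111-*, 0--01, 0--10, 0-1-0*, 0-1-1*, 0-10-*, 0-11-*, 00--0, 00-0-, 001--*, 01--1, 01-1-, 011--*, 11--0, 111--*
[col 3] -11--, 0-1--
Prime implicants: --100, -0001, -1-10, -11--, 0--01, 0--10, 0-1--, 00--0, 00-0-, 01--1, 01-1-, 11--0
PI chart (minterm → PIs covering it):
  0 | 00--0,00-0-
  1 | -0001,0--01,00-0-
  2 | 0--10,00--0
  4 | --100,0-1--,00--0,00-0-
  5 | 0--01,0-1--,00-0-
  6 | 0--10,0-1--,00--0
  7 | 0-1--  (sole → essential)
  9 | 0--01,01--1
  10 | -1-10,0--10,01-1-
  11 | 01--1,01-1-
  12 | --100,-11--,0-1--
  13 | -11--,0--01,0-1--,01--1
  14 | -1-10,-11--,0--10,0-1--,01-1-
  17 | -0001  (sole → essential)
  20 | --100  (sole → essential)
  24 | 11--0  (sole → essential)
  26 | -1-10,11--0
  28 | --100,-11--,11--0
  29 | -11--  (sole → essential)
  30 | -1-10,-11--,11--0
  31 | -11--  (sole → essential)
Essential prime implicants: --100, -0001, -11--, 0-1--, 11--0

NO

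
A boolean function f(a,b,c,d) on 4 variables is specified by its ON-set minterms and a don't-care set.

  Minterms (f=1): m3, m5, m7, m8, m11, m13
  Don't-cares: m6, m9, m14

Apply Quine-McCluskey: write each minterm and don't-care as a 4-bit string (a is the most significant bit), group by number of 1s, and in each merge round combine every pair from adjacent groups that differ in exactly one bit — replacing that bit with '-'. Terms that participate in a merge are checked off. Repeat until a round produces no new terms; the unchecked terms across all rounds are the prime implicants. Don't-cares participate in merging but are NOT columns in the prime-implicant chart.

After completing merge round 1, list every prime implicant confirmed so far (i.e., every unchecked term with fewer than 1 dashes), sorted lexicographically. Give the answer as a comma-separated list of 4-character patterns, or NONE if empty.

NONE

[col 0] 0011*, 0101*, 0110*, 0111*, 1000*, 1001*, 1011*, 1101*, 1110*
[col 1] -011, -101, -110, 0-11, 01-1, 011-, 1-01, 10-1, 100-
Prime implicants: -011, -101, -110, 0-11, 01-1, 011-, 1-01, 10-1, 100-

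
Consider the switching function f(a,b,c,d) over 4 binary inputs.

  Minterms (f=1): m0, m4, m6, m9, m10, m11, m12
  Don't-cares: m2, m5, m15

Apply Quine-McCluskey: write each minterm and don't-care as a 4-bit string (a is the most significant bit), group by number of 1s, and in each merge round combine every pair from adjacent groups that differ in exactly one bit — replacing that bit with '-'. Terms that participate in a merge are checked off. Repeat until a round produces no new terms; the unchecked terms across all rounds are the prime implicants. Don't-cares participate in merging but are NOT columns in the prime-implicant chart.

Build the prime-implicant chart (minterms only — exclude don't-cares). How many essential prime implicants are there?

3

size-2^0 implicants → 0000(✓)  0010(✓)  0100(✓)  0101(✓)  0110(✓)  1001(✓)  1010(✓)  1011(✓)  1100(✓)  1111(✓)
size-2^1 implicants → -010  -100  0-00(✓)  0-10(✓)  00-0(✓)  01-0(✓)  010-  1-11  10-1  101-
size-2^2 implicants → 0--0
Unchecked terms (primes): -010, -100, 0--0, 010-, 1-11, 10-1, 101-
Minterm coverage:
  m0 ⊆ 0--0 [E]
  m4 ⊆ -100,0--0,010-
  m6 ⊆ 0--0 [E]
  m9 ⊆ 10-1 [E]
  m10 ⊆ -010,101-
  m11 ⊆ 1-11,10-1,101-
  m12 ⊆ -100 [E]
E = {-100, 0--0, 10-1}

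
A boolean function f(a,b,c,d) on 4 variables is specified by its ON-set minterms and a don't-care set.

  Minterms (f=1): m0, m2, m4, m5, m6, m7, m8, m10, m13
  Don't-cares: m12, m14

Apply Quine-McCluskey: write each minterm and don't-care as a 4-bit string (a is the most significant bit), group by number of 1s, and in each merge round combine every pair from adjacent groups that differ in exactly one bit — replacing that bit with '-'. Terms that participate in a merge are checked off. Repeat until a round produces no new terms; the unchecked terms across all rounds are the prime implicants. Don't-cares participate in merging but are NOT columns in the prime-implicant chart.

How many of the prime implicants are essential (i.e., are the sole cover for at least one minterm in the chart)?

3

Round 0: 0000✓ 0010✓ 0100✓ 0101✓ 0110✓ 0111✓ 1000✓ 1010✓ 1100✓ 1101✓ 1110✓
Round 1: -000✓ -010✓ -100✓ -101✓ -110✓ 0-00✓ 0-10✓ 00-0✓ 01-0✓ 01-1✓ 010-✓ 011-✓ 1-00✓ 1-10✓ 10-0✓ 11-0✓ 110-✓
Round 2: --00✓ --10✓ -0-0✓ -1-0✓ -10- 0--0✓ 01-- 1--0✓
Round 3: ---0
PIs = {---0, -10-, 01--}
Coverage chart:
  m0: ---0 ←essential
  m2: ---0 ←essential
  m4: ---0,-10-,01--
  m5: -10-,01--
  m6: ---0,01--
  m7: 01-- ←essential
  m8: ---0 ←essential
  m10: ---0 ←essential
  m13: -10- ←essential
Essential: ---0, -10-, 01--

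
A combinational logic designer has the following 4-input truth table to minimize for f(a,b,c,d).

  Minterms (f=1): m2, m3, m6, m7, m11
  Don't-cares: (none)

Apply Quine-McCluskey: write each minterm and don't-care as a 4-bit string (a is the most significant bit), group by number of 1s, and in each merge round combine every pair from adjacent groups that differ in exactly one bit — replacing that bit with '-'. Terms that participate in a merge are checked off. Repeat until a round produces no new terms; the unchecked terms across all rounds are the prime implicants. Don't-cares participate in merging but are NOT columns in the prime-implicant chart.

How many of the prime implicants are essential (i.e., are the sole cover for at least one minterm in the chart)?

2

size-2^0 implicants → 0010(✓)  0011(✓)  0110(✓)  0111(✓)  1011(✓)
size-2^1 implicants → -011  0-10(✓)  0-11(✓)  001-(✓)  011-(✓)
size-2^2 implicants → 0-1-
Unchecked terms (primes): -011, 0-1-
Minterm coverage:
  m2 ⊆ 0-1- [E]
  m3 ⊆ -011,0-1-
  m6 ⊆ 0-1- [E]
  m7 ⊆ 0-1- [E]
  m11 ⊆ -011 [E]
E = {-011, 0-1-}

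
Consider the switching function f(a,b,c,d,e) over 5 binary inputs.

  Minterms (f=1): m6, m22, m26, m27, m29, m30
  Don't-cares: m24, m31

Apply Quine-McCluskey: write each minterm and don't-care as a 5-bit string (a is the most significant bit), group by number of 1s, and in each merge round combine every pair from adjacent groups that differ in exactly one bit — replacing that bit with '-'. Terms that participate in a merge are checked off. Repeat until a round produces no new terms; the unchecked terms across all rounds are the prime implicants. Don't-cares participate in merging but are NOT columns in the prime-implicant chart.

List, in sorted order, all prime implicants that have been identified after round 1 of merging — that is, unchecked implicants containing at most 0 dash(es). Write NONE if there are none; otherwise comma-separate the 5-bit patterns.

[col 0] 00110*, 10110*, 11000*, 11010*, 11011*, 11101*, 11110*, 11111*
[col 1] -0110, 1-110, 11-10*, 11-11*, 110-0, 1101-*, 111-1, 1111-*
[col 2] 11-1-
Prime implicants: -0110, 1-110, 11-1-, 110-0, 111-1

NONE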